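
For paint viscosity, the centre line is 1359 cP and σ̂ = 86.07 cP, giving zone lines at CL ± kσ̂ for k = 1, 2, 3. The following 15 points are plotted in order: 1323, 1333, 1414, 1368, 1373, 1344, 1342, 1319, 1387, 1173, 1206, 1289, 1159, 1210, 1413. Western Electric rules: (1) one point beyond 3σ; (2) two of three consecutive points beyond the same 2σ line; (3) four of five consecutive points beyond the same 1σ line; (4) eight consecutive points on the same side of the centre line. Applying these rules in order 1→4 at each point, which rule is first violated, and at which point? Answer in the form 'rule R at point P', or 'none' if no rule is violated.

rule 3 at point 14

Zone of each point (C = within 1σ̂, B = 1σ̂–2σ̂, A = 2σ̂–3σ̂, * = beyond 3σ̂; sign = side of CL): 1:-C, 2:-C, 3:+C, 4:+C, 5:+C, 6:-C, 7:-C, 8:-C, 9:+C, 10:-A, 11:-B, 12:-C, 13:-A, 14:-B, 15:+C
Rule 3 (four of five consecutive points beyond the same 1σ limit) is satisfied at point 14.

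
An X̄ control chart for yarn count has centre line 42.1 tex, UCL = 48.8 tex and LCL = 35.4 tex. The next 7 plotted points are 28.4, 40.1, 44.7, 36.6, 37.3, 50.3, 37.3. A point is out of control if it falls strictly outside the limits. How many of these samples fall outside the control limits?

Compare each point to [35.4, 48.8]: sample 1 = 28.4 < LCL; sample 6 = 50.3 > UCL.

2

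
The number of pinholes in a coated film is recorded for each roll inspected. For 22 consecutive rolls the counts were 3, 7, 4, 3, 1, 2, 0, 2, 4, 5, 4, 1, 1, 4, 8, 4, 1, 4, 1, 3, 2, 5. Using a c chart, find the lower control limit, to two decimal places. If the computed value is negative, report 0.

c̄ = (3 + 7 + 4 + 3 + 1 + 2 + 0 + 2 + 4 + 5 + 4 + 1 + 1 + 4 + 8 + 4 + 1 + 4 + 1 + 3 + 2 + 5) / 22 = 69 / 22 = 3.1364
LCL = c̄ − 3√c̄ = 3.1364 − 3 × 1.7710 = -2.1766 → 0 (cannot be negative)

0.00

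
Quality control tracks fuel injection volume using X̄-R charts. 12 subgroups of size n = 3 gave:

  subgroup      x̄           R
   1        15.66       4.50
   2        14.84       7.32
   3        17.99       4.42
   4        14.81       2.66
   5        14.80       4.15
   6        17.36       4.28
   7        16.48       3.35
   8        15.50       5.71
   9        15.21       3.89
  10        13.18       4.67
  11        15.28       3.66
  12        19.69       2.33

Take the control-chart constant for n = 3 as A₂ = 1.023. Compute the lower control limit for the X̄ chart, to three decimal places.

X̄̄ = (15.66 + 14.84 + 17.99 + 14.81 + 14.80 + 17.36 + 16.48 + 15.50 + 15.21 + 13.18 + 15.28 + 19.69) / 12 = 190.8000 / 12 = 15.9000
R̄ = (4.50 + 7.32 + 4.42 + 2.66 + 4.15 + 4.28 + 3.35 + 5.71 + 3.89 + 4.67 + 3.66 + 2.33) / 12 = 50.9400 / 12 = 4.2450
LCL = X̄̄ − A₂·R̄ = 15.9000 − 1.023 × 4.2450 = 11.5574

11.557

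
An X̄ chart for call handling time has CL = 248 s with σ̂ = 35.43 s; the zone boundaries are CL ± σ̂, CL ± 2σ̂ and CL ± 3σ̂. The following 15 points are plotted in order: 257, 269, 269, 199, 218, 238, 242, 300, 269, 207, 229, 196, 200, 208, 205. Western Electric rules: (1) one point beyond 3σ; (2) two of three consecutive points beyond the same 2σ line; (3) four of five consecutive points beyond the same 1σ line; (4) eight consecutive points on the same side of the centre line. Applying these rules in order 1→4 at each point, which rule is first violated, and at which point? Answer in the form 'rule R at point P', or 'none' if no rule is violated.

Zone of each point (C = within 1σ̂, B = 1σ̂–2σ̂, A = 2σ̂–3σ̂, * = beyond 3σ̂; sign = side of CL): 1:+C, 2:+C, 3:+C, 4:-B, 5:-C, 6:-C, 7:-C, 8:+B, 9:+C, 10:-B, 11:-C, 12:-B, 13:-B, 14:-B, 15:-B
Rule 3 (four of five consecutive points beyond the same 1σ limit) is satisfied at point 14.

rule 3 at point 14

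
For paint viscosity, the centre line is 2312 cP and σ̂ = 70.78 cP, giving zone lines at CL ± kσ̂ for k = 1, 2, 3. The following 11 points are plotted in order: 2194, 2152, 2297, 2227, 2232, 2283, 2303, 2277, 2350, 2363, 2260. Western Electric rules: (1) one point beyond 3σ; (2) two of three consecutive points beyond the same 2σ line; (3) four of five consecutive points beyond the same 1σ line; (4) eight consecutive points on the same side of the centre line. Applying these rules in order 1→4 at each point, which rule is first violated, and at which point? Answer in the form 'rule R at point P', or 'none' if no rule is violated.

rule 3 at point 5

Zone of each point (C = within 1σ̂, B = 1σ̂–2σ̂, A = 2σ̂–3σ̂, * = beyond 3σ̂; sign = side of CL): 1:-B, 2:-A, 3:-C, 4:-B, 5:-B, 6:-C, 7:-C, 8:-C, 9:+C, 10:+C, 11:-C
Rule 3 (four of five consecutive points beyond the same 1σ limit) is satisfied at point 5.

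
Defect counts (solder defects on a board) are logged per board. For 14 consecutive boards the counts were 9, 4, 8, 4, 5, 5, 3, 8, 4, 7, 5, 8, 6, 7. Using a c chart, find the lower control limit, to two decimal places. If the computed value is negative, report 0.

c̄ = (9 + 4 + 8 + 4 + 5 + 5 + 3 + 8 + 4 + 7 + 5 + 8 + 6 + 7) / 14 = 83 / 14 = 5.9286
LCL = c̄ − 3√c̄ = 5.9286 − 3 × 2.4349 = -1.3760 → 0 (cannot be negative)

0.00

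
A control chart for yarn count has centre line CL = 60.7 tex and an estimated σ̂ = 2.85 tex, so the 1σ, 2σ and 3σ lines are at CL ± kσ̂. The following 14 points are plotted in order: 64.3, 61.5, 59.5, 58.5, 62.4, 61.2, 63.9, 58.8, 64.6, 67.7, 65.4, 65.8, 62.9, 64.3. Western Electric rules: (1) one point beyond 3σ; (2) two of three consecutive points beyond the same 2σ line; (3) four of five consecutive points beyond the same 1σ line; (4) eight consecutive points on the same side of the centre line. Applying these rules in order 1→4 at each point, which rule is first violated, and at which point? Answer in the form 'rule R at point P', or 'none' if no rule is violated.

Zone of each point (C = within 1σ̂, B = 1σ̂–2σ̂, A = 2σ̂–3σ̂, * = beyond 3σ̂; sign = side of CL): 1:+B, 2:+C, 3:-C, 4:-C, 5:+C, 6:+C, 7:+B, 8:-C, 9:+B, 10:+A, 11:+B, 12:+B, 13:+C, 14:+B
Rule 3 (four of five consecutive points beyond the same 1σ limit) is satisfied at point 11.

rule 3 at point 11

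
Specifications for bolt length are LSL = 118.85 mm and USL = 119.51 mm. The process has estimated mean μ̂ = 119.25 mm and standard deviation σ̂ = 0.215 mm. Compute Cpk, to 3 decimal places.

0.403

Cpu = (USL − μ̂) / (3σ̂) = (119.51 − 119.25) / (3 × 0.215) = 0.4031; Cpl = (μ̂ − LSL) / (3σ̂) = (119.25 − 118.85) / (3 × 0.215) = 0.6202; Cpk = min(Cpu, Cpl) = 0.4031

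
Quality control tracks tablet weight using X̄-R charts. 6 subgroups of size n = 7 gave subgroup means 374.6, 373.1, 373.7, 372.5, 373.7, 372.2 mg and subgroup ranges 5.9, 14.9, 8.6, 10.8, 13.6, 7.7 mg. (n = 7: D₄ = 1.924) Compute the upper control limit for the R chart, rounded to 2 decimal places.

19.72

R̄ = (5.9 + 14.9 + 8.6 + 10.8 + 13.6 + 7.7) / 6 = 61.5000 / 6 = 10.2500
UCL_R = D₄·R̄ = 1.924 × 10.2500 = 19.7210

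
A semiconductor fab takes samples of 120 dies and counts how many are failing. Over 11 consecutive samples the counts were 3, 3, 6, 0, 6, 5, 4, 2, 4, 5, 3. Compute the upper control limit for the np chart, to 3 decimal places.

p̄ = Σdᵢ / (k·n) = 41 / (11 × 120) = 0.03106
UCL = np̄ + 3·√(np̄(1−p̄)) = 3.7273 + 3 × √(3.7273×0.96894) = 3.7273 + 3 × 1.9004 = 9.4285

9.428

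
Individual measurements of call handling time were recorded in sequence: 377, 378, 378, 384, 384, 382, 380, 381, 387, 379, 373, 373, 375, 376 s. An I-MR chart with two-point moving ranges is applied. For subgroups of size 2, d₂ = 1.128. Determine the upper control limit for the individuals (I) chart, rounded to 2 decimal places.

X̄ = (377 + 378 + 378 + 384 + 384 + 382 + 380 + 381 + 387 + 379 + 373 + 373 + 375 + 376) / 14 = 379.0714
Moving ranges: 1, 0, 6, 0, 2, 2, 1, 6, 8, 6, 0, 2, 1; M̄R̄ = 35.0000 / 13 = 2.6923
UCL = X̄ + 3·M̄R̄/d₂ = 379.0714 + 3 × 2.6923 / 1.128 = 386.2318

386.23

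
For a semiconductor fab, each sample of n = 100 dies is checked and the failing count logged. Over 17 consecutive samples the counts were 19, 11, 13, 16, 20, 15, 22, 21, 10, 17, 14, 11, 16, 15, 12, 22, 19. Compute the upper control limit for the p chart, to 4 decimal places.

p̄ = Σdᵢ / (k·n) = 273 / (17 × 100) = 0.16059
UCL = p̄ + 3·√(p̄(1−p̄)/n) = 0.16059 + 3 × √(0.16059×0.83941/100) = 0.16059 + 3 × 0.03672 = 0.27073

0.2707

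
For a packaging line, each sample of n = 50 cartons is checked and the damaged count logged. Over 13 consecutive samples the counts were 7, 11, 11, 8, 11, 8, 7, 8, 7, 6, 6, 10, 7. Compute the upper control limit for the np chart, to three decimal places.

p̄ = Σdᵢ / (k·n) = 107 / (13 × 50) = 0.16462
UCL = np̄ + 3·√(np̄(1−p̄)) = 8.2308 + 3 × √(8.2308×0.83538) = 8.2308 + 3 × 2.6222 = 16.0973

16.097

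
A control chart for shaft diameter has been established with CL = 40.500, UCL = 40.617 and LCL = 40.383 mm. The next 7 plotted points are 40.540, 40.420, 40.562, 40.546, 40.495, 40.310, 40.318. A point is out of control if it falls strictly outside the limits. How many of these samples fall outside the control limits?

2

Compare each point to [40.383, 40.617]: sample 6 = 40.310 < LCL; sample 7 = 40.318 < LCL.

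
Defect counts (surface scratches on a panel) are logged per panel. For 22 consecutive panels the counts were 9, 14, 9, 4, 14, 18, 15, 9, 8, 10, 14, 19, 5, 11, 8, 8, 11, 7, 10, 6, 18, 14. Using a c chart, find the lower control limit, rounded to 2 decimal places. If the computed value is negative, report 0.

1.03

c̄ = (9 + 14 + 9 + 4 + 14 + 18 + 15 + 9 + 8 + 10 + 14 + 19 + 5 + 11 + 8 + 8 + 11 + 7 + 10 + 6 + 18 + 14) / 22 = 241 / 22 = 10.9545
LCL = c̄ − 3√c̄ = 10.9545 − 3 × 3.3098 = 1.0252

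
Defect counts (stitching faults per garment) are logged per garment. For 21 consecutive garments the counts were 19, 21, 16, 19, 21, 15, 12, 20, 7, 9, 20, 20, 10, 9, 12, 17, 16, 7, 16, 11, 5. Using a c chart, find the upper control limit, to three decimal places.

c̄ = (19 + 21 + 16 + 19 + 21 + 15 + 12 + 20 + 7 + 9 + 20 + 20 + 10 + 9 + 12 + 17 + 16 + 7 + 16 + 11 + 5) / 21 = 302 / 21 = 14.3810
UCL = c̄ + 3√c̄ = 14.3810 + 3 × √14.3810 = 14.3810 + 3 × 3.7922 = 25.7576

25.758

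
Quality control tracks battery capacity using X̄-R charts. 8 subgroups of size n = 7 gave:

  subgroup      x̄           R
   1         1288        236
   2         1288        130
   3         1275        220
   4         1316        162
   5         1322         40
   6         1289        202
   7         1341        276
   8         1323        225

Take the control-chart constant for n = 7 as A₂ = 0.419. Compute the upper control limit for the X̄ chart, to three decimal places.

X̄̄ = (1288 + 1288 + 1275 + 1316 + 1322 + 1289 + 1341 + 1323) / 8 = 10442.0000 / 8 = 1305.2500
R̄ = (236 + 130 + 220 + 162 + 40 + 202 + 276 + 225) / 8 = 1491.0000 / 8 = 186.3750
UCL = X̄̄ + A₂·R̄ = 1305.2500 + 0.419 × 186.3750 = 1383.3411

1383.341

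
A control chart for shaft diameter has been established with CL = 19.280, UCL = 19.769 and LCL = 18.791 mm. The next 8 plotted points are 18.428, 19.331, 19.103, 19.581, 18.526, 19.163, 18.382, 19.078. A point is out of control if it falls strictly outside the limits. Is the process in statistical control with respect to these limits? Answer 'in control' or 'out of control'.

Compare each point to [18.791, 19.769]: sample 1 = 18.428 < LCL; sample 5 = 18.526 < LCL; sample 7 = 18.382 < LCL.

out of control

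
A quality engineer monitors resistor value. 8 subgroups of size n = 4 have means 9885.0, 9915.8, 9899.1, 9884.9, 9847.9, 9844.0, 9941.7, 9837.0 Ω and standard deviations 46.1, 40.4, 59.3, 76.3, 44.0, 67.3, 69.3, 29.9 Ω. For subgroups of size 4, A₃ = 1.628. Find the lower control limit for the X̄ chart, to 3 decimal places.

X̄̄ = (9885.0 + 9915.8 + 9899.1 + 9884.9 + 9847.9 + 9844.0 + 9941.7 + 9837.0) / 8 = 9881.9250
s̄ = (46.1 + 40.4 + 59.3 + 76.3 + 44.0 + 67.3 + 69.3 + 29.9) / 8 = 54.0750
LCL = X̄̄ − A₃·s̄ = 9881.9250 − 1.628 × 54.0750 = 9793.8909

9793.891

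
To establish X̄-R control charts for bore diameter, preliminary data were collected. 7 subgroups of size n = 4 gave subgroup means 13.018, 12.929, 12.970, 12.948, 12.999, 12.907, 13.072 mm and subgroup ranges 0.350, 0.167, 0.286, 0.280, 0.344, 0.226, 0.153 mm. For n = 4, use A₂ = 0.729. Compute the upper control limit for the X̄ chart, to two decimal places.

13.17

X̄̄ = (13.018 + 12.929 + 12.970 + 12.948 + 12.999 + 12.907 + 13.072) / 7 = 90.8430 / 7 = 12.9776
R̄ = (0.350 + 0.167 + 0.286 + 0.280 + 0.344 + 0.226 + 0.153) / 7 = 1.8060 / 7 = 0.2580
UCL = X̄̄ + A₂·R̄ = 12.9776 + 0.729 × 0.2580 = 13.1657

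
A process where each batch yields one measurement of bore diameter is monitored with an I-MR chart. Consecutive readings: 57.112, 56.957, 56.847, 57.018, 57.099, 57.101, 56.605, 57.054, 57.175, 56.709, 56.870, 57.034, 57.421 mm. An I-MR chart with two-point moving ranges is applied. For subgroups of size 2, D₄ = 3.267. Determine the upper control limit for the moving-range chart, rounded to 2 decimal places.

Moving ranges: 0.155, 0.110, 0.171, 0.081, 0.002, 0.496, 0.449, 0.121, 0.466, 0.161, 0.164, 0.387; M̄R̄ = 2.7630 / 12 = 0.2302
UCL_MR = D₄·M̄R̄ = 3.267 × 0.2302 = 0.7522

0.75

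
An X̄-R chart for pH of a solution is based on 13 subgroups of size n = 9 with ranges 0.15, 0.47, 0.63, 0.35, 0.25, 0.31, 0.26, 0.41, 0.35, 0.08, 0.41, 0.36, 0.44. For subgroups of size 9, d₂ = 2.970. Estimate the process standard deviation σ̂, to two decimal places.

0.12

R̄ = (0.15 + 0.47 + 0.63 + 0.35 + 0.25 + 0.31 + 0.26 + 0.41 + 0.35 + 0.08 + 0.41 + 0.36 + 0.44) / 13 = 0.3438
σ̂ = R̄ / d₂ = 0.3438 / 2.970 = 0.1158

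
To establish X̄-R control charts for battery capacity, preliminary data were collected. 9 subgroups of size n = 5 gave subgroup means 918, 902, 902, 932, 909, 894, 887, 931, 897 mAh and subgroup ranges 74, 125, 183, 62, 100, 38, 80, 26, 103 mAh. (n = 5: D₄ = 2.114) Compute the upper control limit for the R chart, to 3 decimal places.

R̄ = (74 + 125 + 183 + 62 + 100 + 38 + 80 + 26 + 103) / 9 = 791.0000 / 9 = 87.8889
UCL_R = D₄·R̄ = 2.114 × 87.8889 = 185.7971

185.797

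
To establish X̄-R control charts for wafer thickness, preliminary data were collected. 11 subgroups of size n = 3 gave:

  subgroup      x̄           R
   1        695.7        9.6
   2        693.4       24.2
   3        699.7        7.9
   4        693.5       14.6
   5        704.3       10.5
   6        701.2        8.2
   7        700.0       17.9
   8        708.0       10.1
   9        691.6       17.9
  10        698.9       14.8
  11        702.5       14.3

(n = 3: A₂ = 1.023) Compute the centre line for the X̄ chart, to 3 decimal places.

698.982

X̄̄ = (695.7 + 693.4 + 699.7 + 693.5 + 704.3 + 701.2 + 700.0 + 708.0 + 691.6 + 698.9 + 702.5) / 11 = 7688.8000 / 11 = 698.9818
CL = X̄̄ = 698.9818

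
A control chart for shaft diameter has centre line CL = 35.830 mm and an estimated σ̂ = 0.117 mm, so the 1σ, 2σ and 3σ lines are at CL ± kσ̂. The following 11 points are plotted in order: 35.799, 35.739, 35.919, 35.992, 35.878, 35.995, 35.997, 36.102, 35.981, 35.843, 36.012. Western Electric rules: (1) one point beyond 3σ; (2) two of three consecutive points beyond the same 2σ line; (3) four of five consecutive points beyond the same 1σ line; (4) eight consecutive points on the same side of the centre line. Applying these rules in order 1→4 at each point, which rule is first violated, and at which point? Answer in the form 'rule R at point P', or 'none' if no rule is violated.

rule 3 at point 8

Zone of each point (C = within 1σ̂, B = 1σ̂–2σ̂, A = 2σ̂–3σ̂, * = beyond 3σ̂; sign = side of CL): 1:-C, 2:-C, 3:+C, 4:+B, 5:+C, 6:+B, 7:+B, 8:+A, 9:+B, 10:+C, 11:+B
Rule 3 (four of five consecutive points beyond the same 1σ limit) is satisfied at point 8.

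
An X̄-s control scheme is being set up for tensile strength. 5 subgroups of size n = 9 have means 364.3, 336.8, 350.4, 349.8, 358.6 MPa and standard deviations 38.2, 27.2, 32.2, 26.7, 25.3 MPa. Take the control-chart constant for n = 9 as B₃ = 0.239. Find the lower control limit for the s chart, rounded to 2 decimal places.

s̄ = (38.2 + 27.2 + 32.2 + 26.7 + 25.3) / 5 = 29.9200
LCL_s = B₃·s̄ = 0.239 × 29.9200 = 7.1509

7.15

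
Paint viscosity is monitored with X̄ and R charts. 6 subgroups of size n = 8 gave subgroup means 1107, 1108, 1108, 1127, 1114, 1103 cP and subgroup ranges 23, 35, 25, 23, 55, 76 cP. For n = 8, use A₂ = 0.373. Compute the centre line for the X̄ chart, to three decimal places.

1111.167

X̄̄ = (1107 + 1108 + 1108 + 1127 + 1114 + 1103) / 6 = 6667.0000 / 6 = 1111.1667
CL = X̄̄ = 1111.1667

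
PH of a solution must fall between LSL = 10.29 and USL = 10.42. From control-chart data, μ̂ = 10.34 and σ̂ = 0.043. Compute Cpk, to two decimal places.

0.39

Cpu = (USL − μ̂) / (3σ̂) = (10.42 − 10.34) / (3 × 0.043) = 0.6202; Cpl = (μ̂ − LSL) / (3σ̂) = (10.34 − 10.29) / (3 × 0.043) = 0.3876; Cpk = min(Cpu, Cpl) = 0.3876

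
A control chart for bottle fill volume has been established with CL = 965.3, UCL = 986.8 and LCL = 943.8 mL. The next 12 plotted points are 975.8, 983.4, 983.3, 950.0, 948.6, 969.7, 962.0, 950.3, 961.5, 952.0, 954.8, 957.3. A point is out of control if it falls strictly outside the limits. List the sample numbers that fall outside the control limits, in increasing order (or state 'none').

none

All 12 points lie within [943.8, 986.8].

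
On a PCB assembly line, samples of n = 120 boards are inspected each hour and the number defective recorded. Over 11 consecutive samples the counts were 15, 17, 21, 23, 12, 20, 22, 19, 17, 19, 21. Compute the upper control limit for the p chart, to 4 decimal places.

p̄ = Σdᵢ / (k·n) = 206 / (11 × 120) = 0.15606
UCL = p̄ + 3·√(p̄(1−p̄)/n) = 0.15606 + 3 × √(0.15606×0.84394/120) = 0.15606 + 3 × 0.03313 = 0.25545

0.2554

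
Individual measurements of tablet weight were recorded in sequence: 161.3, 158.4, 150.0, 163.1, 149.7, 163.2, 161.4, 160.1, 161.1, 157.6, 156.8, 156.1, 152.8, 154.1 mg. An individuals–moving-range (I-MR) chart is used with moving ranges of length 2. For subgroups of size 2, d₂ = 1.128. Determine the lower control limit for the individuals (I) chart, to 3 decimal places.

X̄ = (161.3 + 158.4 + 150.0 + 163.1 + 149.7 + 163.2 + 161.4 + 160.1 + 161.1 + 157.6 + 156.8 + 156.1 + 152.8 + 154.1) / 14 = 157.5500
Moving ranges: 2.9, 8.4, 13.1, 13.4, 13.5, 1.8, 1.3, 1.0, 3.5, 0.8, 0.7, 3.3, 1.3; M̄R̄ = 65.0000 / 13 = 5.0000
LCL = X̄ − 3·M̄R̄/d₂ = 157.5500 − 3 × 5.0000 / 1.128 = 144.2521

144.252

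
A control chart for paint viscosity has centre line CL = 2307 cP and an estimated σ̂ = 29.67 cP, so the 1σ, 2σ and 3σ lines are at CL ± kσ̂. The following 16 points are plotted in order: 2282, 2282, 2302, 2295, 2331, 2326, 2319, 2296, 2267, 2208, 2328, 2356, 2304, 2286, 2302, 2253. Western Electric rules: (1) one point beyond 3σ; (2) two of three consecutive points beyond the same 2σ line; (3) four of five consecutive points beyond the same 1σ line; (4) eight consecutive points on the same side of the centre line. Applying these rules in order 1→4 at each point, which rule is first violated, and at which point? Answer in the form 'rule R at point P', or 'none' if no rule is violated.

Zone of each point (C = within 1σ̂, B = 1σ̂–2σ̂, A = 2σ̂–3σ̂, * = beyond 3σ̂; sign = side of CL): 1:-C, 2:-C, 3:-C, 4:-C, 5:+C, 6:+C, 7:+C, 8:-C, 9:-B, 10:-*, 11:+C, 12:+B, 13:-C, 14:-C, 15:-C, 16:-B
Rule 1 (one point beyond the 3σ limits) is satisfied at point 10.

rule 1 at point 10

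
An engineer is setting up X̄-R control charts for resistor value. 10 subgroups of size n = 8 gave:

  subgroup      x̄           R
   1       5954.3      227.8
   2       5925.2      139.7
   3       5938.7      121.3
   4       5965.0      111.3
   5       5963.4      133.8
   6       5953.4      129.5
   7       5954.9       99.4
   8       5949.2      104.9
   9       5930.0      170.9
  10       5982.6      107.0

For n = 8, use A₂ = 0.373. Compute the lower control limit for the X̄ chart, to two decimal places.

X̄̄ = (5954.3 + 5925.2 + 5938.7 + 5965.0 + 5963.4 + 5953.4 + 5954.9 + 5949.2 + 5930.0 + 5982.6) / 10 = 59516.7000 / 10 = 5951.6700
R̄ = (227.8 + 139.7 + 121.3 + 111.3 + 133.8 + 129.5 + 99.4 + 104.9 + 170.9 + 107.0) / 10 = 1345.6000 / 10 = 134.5600
LCL = X̄̄ − A₂·R̄ = 5951.6700 − 0.373 × 134.5600 = 5901.4791

5901.48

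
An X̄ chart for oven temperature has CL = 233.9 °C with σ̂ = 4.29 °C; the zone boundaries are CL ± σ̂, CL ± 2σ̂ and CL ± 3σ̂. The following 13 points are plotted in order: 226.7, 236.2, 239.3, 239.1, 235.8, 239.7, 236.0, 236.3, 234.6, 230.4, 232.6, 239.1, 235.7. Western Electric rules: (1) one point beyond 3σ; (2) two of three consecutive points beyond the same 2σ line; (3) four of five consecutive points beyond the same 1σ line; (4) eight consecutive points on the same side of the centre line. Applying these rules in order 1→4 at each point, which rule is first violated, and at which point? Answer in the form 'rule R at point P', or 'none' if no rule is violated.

Zone of each point (C = within 1σ̂, B = 1σ̂–2σ̂, A = 2σ̂–3σ̂, * = beyond 3σ̂; sign = side of CL): 1:-B, 2:+C, 3:+B, 4:+B, 5:+C, 6:+B, 7:+C, 8:+C, 9:+C, 10:-C, 11:-C, 12:+B, 13:+C
Rule 4 (eight consecutive points on the same side of the centre line) is satisfied at point 9.

rule 4 at point 9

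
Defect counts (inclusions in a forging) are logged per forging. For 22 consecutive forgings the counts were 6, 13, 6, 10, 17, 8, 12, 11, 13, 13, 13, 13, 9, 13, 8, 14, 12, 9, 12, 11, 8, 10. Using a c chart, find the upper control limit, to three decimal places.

20.884

c̄ = (6 + 13 + 6 + 10 + 17 + 8 + 12 + 11 + 13 + 13 + 13 + 13 + 9 + 13 + 8 + 14 + 12 + 9 + 12 + 11 + 8 + 10) / 22 = 241 / 22 = 10.9545
UCL = c̄ + 3√c̄ = 10.9545 + 3 × √10.9545 = 10.9545 + 3 × 3.3098 = 20.8838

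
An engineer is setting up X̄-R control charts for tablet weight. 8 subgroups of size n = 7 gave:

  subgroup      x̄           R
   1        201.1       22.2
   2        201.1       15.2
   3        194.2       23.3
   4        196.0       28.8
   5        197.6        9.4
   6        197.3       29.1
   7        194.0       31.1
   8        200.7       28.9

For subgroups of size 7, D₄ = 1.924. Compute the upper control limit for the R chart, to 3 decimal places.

45.214

R̄ = (22.2 + 15.2 + 23.3 + 28.8 + 9.4 + 29.1 + 31.1 + 28.9) / 8 = 188.0000 / 8 = 23.5000
UCL_R = D₄·R̄ = 1.924 × 23.5000 = 45.2140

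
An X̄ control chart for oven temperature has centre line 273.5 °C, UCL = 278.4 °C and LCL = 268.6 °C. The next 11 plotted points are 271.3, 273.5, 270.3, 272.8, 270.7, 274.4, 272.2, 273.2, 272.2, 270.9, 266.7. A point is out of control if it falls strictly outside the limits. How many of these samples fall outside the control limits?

1

Compare each point to [268.6, 278.4]: sample 11 = 266.7 < LCL.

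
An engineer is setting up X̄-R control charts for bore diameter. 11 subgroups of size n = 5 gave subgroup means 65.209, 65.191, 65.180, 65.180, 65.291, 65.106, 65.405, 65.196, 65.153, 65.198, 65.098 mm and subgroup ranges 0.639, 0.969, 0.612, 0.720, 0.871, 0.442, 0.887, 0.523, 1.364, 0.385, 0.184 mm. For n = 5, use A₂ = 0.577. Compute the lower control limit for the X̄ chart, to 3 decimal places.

X̄̄ = (65.209 + 65.191 + 65.180 + 65.180 + 65.291 + 65.106 + 65.405 + 65.196 + 65.153 + 65.198 + 65.098) / 11 = 717.2070 / 11 = 65.2006
R̄ = (0.639 + 0.969 + 0.612 + 0.720 + 0.871 + 0.442 + 0.887 + 0.523 + 1.364 + 0.385 + 0.184) / 11 = 7.5960 / 11 = 0.6905
LCL = X̄̄ − A₂·R̄ = 65.2006 − 0.577 × 0.6905 = 64.8022

64.802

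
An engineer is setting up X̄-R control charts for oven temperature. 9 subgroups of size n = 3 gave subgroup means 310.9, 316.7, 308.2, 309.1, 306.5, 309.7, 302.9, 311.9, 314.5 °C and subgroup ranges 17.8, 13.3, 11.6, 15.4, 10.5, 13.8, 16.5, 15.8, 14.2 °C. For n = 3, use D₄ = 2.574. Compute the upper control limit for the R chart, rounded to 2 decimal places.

36.87

R̄ = (17.8 + 13.3 + 11.6 + 15.4 + 10.5 + 13.8 + 16.5 + 15.8 + 14.2) / 9 = 128.9000 / 9 = 14.3222
UCL_R = D₄·R̄ = 2.574 × 14.3222 = 36.8654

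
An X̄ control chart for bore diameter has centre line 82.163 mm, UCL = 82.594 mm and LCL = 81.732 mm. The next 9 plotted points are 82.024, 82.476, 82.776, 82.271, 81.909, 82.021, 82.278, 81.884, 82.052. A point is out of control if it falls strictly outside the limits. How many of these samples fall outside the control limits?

Compare each point to [81.732, 82.594]: sample 3 = 82.776 > UCL.

1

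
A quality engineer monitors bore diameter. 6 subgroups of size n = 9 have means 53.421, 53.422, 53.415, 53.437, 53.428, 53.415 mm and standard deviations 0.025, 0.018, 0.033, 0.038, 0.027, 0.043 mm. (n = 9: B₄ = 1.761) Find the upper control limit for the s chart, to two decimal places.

s̄ = (0.025 + 0.018 + 0.033 + 0.038 + 0.027 + 0.043) / 6 = 0.0307
UCL_s = B₄·s̄ = 1.761 × 0.0307 = 0.0540

0.05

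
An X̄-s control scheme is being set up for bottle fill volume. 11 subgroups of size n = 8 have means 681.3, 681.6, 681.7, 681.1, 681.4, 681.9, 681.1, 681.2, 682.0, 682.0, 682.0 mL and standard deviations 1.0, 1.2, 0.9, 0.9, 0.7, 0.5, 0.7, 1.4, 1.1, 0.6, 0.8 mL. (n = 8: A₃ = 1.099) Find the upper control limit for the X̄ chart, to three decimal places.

682.552

X̄̄ = (681.3 + 681.6 + 681.7 + 681.1 + 681.4 + 681.9 + 681.1 + 681.2 + 682.0 + 682.0 + 682.0) / 11 = 681.5727
s̄ = (1.0 + 1.2 + 0.9 + 0.9 + 0.7 + 0.5 + 0.7 + 1.4 + 1.1 + 0.6 + 0.8) / 11 = 0.8909
UCL = X̄̄ + A₃·s̄ = 681.5727 + 1.099 × 0.8909 = 682.5518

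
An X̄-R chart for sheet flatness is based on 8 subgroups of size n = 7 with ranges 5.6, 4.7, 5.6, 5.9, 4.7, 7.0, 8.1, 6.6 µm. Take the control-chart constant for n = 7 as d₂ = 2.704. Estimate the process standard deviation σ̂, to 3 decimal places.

R̄ = (5.6 + 4.7 + 5.6 + 5.9 + 4.7 + 7.0 + 8.1 + 6.6) / 8 = 6.0250
σ̂ = R̄ / d₂ = 6.0250 / 2.704 = 2.2282

2.228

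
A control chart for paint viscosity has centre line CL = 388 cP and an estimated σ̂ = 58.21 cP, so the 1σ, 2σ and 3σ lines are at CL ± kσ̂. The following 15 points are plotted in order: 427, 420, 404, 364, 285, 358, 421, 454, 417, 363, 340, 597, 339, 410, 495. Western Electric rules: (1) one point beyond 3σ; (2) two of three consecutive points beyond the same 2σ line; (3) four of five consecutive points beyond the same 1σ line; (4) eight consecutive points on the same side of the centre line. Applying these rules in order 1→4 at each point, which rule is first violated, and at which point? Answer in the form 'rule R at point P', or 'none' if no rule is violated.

Zone of each point (C = within 1σ̂, B = 1σ̂–2σ̂, A = 2σ̂–3σ̂, * = beyond 3σ̂; sign = side of CL): 1:+C, 2:+C, 3:+C, 4:-C, 5:-B, 6:-C, 7:+C, 8:+B, 9:+C, 10:-C, 11:-C, 12:+*, 13:-C, 14:+C, 15:+B
Rule 1 (one point beyond the 3σ limits) is satisfied at point 12.

rule 1 at point 12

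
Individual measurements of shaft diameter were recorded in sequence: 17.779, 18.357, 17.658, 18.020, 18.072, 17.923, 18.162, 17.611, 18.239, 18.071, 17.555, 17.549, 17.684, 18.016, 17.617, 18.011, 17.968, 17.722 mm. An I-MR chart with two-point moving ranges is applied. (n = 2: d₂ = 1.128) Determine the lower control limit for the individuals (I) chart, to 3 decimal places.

X̄ = (17.779 + 18.357 + 17.658 + 18.020 + 18.072 + 17.923 + 18.162 + 17.611 + 18.239 + 18.071 + 17.555 + 17.549 + 17.684 + 18.016 + 17.617 + 18.011 + 17.968 + 17.722) / 18 = 17.8897
Moving ranges: 0.578, 0.699, 0.362, 0.052, 0.149, 0.239, 0.551, 0.628, 0.168, 0.516, 0.006, 0.135, 0.332, 0.399, 0.394, 0.043, 0.246; M̄R̄ = 5.4970 / 17 = 0.3234
LCL = X̄ − 3·M̄R̄/d₂ = 17.8897 − 3 × 0.3234 / 1.128 = 17.0297

17.030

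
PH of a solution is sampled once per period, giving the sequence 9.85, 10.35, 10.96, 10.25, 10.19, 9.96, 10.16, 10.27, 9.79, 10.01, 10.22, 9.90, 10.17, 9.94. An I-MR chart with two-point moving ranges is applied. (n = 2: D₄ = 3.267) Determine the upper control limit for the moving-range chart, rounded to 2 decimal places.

1.04

Moving ranges: 0.50, 0.61, 0.71, 0.06, 0.23, 0.20, 0.11, 0.48, 0.22, 0.21, 0.32, 0.27, 0.23; M̄R̄ = 4.1500 / 13 = 0.3192
UCL_MR = D₄·M̄R̄ = 3.267 × 0.3192 = 1.0429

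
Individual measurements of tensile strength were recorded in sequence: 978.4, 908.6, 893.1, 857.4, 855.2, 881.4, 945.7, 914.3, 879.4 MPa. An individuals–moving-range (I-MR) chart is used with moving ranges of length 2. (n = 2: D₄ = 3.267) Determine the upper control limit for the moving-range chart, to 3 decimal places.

114.345

Moving ranges: 69.8, 15.5, 35.7, 2.2, 26.2, 64.3, 31.4, 34.9; M̄R̄ = 280.0000 / 8 = 35.0000
UCL_MR = D₄·M̄R̄ = 3.267 × 35.0000 = 114.3450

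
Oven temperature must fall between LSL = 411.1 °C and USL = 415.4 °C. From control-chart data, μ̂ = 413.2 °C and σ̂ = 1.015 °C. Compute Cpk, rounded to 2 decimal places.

Cpu = (USL − μ̂) / (3σ̂) = (415.4 − 413.2) / (3 × 1.015) = 0.7225; Cpl = (μ̂ − LSL) / (3σ̂) = (413.2 − 411.1) / (3 × 1.015) = 0.6897; Cpk = min(Cpu, Cpl) = 0.6897

0.69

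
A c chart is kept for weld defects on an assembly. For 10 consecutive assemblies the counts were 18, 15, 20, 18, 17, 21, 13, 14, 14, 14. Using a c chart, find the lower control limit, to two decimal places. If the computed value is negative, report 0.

c̄ = (18 + 15 + 20 + 18 + 17 + 21 + 13 + 14 + 14 + 14) / 10 = 164 / 10 = 16.4000
LCL = c̄ − 3√c̄ = 16.4000 − 3 × 4.0497 = 4.2509

4.25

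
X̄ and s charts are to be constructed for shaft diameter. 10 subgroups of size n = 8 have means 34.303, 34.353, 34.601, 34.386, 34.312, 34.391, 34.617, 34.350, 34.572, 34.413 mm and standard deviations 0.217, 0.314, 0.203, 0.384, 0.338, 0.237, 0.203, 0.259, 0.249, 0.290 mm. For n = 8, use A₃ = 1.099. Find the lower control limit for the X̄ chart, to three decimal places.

34.134

X̄̄ = (34.303 + 34.353 + 34.601 + 34.386 + 34.312 + 34.391 + 34.617 + 34.350 + 34.572 + 34.413) / 10 = 34.4298
s̄ = (0.217 + 0.314 + 0.203 + 0.384 + 0.338 + 0.237 + 0.203 + 0.259 + 0.249 + 0.290) / 10 = 0.2694
LCL = X̄̄ − A₃·s̄ = 34.4298 − 1.099 × 0.2694 = 34.1337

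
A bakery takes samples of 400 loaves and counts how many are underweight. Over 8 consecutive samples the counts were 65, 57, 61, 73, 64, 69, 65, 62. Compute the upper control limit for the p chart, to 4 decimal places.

p̄ = Σdᵢ / (k·n) = 516 / (8 × 400) = 0.16125
UCL = p̄ + 3·√(p̄(1−p̄)/n) = 0.16125 + 3 × √(0.16125×0.83875/400) = 0.16125 + 3 × 0.01839 = 0.21641

0.2164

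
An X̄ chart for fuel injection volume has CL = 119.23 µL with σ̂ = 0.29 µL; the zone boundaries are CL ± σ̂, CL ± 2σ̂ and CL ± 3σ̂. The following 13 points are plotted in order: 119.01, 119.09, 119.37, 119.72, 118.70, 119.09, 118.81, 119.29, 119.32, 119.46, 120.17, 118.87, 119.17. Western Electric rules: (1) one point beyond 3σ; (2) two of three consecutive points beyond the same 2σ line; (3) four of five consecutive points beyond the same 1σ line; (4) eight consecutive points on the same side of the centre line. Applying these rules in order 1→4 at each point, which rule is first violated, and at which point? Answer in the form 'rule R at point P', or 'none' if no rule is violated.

Zone of each point (C = within 1σ̂, B = 1σ̂–2σ̂, A = 2σ̂–3σ̂, * = beyond 3σ̂; sign = side of CL): 1:-C, 2:-C, 3:+C, 4:+B, 5:-B, 6:-C, 7:-B, 8:+C, 9:+C, 10:+C, 11:+*, 12:-B, 13:-C
Rule 1 (one point beyond the 3σ limits) is satisfied at point 11.

rule 1 at point 11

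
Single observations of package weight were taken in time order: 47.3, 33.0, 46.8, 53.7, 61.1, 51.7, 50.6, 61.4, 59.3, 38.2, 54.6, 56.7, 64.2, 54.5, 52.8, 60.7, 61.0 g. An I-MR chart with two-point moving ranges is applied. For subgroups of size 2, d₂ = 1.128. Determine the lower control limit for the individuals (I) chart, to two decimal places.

X̄ = (47.3 + 33.0 + 46.8 + 53.7 + 61.1 + 51.7 + 50.6 + 61.4 + 59.3 + 38.2 + 54.6 + 56.7 + 64.2 + 54.5 + 52.8 + 60.7 + 61.0) / 17 = 53.3882
Moving ranges: 14.3, 13.8, 6.9, 7.4, 9.4, 1.1, 10.8, 2.1, 21.1, 16.4, 2.1, 7.5, 9.7, 1.7, 7.9, 0.3; M̄R̄ = 132.5000 / 16 = 8.2812
LCL = X̄ − 3·M̄R̄/d₂ = 53.3882 − 3 × 8.2812 / 1.128 = 31.3636

31.36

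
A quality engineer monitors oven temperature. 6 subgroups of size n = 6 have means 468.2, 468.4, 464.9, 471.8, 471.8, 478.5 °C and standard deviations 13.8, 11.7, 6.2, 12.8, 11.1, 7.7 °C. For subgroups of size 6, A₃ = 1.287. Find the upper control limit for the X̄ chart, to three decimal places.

484.178

X̄̄ = (468.2 + 468.4 + 464.9 + 471.8 + 471.8 + 478.5) / 6 = 470.6000
s̄ = (13.8 + 11.7 + 6.2 + 12.8 + 11.1 + 7.7) / 6 = 10.5500
UCL = X̄̄ + A₃·s̄ = 470.6000 + 1.287 × 10.5500 = 484.1778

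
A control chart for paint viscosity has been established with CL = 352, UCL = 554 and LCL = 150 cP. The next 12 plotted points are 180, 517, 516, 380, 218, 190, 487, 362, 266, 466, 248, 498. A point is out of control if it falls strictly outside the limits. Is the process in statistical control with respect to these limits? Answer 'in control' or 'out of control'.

All 12 points lie within [150, 554].

in control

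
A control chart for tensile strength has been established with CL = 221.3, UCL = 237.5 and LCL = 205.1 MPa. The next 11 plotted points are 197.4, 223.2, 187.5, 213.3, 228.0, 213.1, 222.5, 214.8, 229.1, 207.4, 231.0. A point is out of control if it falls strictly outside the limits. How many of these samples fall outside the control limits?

Compare each point to [205.1, 237.5]: sample 1 = 197.4 < LCL; sample 3 = 187.5 < LCL.

2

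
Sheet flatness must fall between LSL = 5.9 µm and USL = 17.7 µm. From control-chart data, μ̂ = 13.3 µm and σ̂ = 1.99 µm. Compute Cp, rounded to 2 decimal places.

Cp = (USL − LSL) / (6σ̂) = (17.7 − 5.9) / (6 × 1.99) = 11.8000 / 11.9400 = 0.9883

0.99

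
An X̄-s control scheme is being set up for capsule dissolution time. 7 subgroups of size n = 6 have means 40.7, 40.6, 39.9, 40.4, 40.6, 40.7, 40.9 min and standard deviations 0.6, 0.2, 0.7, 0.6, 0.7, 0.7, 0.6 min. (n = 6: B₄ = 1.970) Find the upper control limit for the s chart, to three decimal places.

1.154

s̄ = (0.6 + 0.2 + 0.7 + 0.6 + 0.7 + 0.7 + 0.6) / 7 = 0.5857
UCL_s = B₄·s̄ = 1.970 × 0.5857 = 1.1539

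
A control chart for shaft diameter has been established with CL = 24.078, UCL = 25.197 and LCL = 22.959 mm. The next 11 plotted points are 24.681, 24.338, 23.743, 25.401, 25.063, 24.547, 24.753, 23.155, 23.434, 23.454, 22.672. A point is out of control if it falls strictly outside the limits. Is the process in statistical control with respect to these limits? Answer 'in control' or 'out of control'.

out of control

Compare each point to [22.959, 25.197]: sample 4 = 25.401 > UCL; sample 11 = 22.672 < LCL.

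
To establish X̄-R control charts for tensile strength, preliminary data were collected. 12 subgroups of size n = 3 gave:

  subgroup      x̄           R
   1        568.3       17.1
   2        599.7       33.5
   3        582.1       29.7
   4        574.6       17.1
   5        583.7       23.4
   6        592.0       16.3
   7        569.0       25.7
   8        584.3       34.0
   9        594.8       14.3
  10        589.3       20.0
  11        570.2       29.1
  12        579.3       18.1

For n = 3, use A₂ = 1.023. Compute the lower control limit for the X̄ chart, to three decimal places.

X̄̄ = (568.3 + 599.7 + 582.1 + 574.6 + 583.7 + 592.0 + 569.0 + 584.3 + 594.8 + 589.3 + 570.2 + 579.3) / 12 = 6987.3000 / 12 = 582.2750
R̄ = (17.1 + 33.5 + 29.7 + 17.1 + 23.4 + 16.3 + 25.7 + 34.0 + 14.3 + 20.0 + 29.1 + 18.1) / 12 = 278.3000 / 12 = 23.1917
LCL = X̄̄ − A₂·R̄ = 582.2750 − 1.023 × 23.1917 = 558.5499

558.550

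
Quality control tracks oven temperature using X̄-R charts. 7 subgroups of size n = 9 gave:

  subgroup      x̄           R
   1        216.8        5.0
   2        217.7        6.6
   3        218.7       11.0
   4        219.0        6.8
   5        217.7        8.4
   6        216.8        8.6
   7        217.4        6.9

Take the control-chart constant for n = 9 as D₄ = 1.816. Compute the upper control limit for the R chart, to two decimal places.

R̄ = (5.0 + 6.6 + 11.0 + 6.8 + 8.4 + 8.6 + 6.9) / 7 = 53.3000 / 7 = 7.6143
UCL_R = D₄·R̄ = 1.816 × 7.6143 = 13.8275

13.83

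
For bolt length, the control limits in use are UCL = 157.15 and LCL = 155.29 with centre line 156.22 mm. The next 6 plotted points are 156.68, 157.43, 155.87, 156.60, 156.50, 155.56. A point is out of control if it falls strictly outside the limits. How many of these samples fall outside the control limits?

1

Compare each point to [155.29, 157.15]: sample 2 = 157.43 > UCL.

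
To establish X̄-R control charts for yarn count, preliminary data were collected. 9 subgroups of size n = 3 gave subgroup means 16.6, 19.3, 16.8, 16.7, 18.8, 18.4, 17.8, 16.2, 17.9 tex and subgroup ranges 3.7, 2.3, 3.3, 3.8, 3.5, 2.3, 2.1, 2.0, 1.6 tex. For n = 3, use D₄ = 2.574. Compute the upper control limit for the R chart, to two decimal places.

R̄ = (3.7 + 2.3 + 3.3 + 3.8 + 3.5 + 2.3 + 2.1 + 2.0 + 1.6) / 9 = 24.6000 / 9 = 2.7333
UCL_R = D₄·R̄ = 2.574 × 2.7333 = 7.0356

7.04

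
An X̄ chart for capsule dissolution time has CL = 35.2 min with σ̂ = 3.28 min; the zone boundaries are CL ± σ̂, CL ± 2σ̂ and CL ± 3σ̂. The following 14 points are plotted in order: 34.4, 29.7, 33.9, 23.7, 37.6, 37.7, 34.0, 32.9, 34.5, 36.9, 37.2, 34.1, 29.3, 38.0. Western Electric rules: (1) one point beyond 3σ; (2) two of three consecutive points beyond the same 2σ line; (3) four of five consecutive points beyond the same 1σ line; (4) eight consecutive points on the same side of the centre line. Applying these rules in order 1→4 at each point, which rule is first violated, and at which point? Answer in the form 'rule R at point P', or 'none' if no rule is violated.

rule 1 at point 4

Zone of each point (C = within 1σ̂, B = 1σ̂–2σ̂, A = 2σ̂–3σ̂, * = beyond 3σ̂; sign = side of CL): 1:-C, 2:-B, 3:-C, 4:-*, 5:+C, 6:+C, 7:-C, 8:-C, 9:-C, 10:+C, 11:+C, 12:-C, 13:-B, 14:+C
Rule 1 (one point beyond the 3σ limits) is satisfied at point 4.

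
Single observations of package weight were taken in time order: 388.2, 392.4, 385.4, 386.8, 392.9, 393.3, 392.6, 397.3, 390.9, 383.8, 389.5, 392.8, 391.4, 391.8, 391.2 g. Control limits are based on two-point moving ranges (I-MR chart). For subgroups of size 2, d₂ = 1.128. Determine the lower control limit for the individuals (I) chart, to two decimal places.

X̄ = (388.2 + 392.4 + 385.4 + 386.8 + 392.9 + 393.3 + 392.6 + 397.3 + 390.9 + 383.8 + 389.5 + 392.8 + 391.4 + 391.8 + 391.2) / 15 = 390.6867
Moving ranges: 4.2, 7.0, 1.4, 6.1, 0.4, 0.7, 4.7, 6.4, 7.1, 5.7, 3.3, 1.4, 0.4, 0.6; M̄R̄ = 49.4000 / 14 = 3.5286
LCL = X̄ − 3·M̄R̄/d₂ = 390.6867 − 3 × 3.5286 / 1.128 = 381.3022

381.30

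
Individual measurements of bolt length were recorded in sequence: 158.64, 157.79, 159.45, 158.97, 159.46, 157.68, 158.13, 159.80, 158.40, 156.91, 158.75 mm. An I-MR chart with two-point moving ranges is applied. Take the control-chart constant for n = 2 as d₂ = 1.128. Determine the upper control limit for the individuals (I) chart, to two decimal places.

X̄ = (158.64 + 157.79 + 159.45 + 158.97 + 159.46 + 157.68 + 158.13 + 159.80 + 158.40 + 156.91 + 158.75) / 11 = 158.5436
Moving ranges: 0.85, 1.66, 0.48, 0.49, 1.78, 0.45, 1.67, 1.40, 1.49, 1.84; M̄R̄ = 12.1100 / 10 = 1.2110
UCL = X̄ + 3·M̄R̄/d₂ = 158.5436 + 3 × 1.2110 / 1.128 = 161.7644

161.76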